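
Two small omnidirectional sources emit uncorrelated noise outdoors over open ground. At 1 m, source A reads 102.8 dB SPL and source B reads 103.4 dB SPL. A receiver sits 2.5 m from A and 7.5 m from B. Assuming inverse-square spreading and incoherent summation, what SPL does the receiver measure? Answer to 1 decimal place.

At the listener: L_A = 102.8 − 20·log₁₀(2.5) = 94.84 dB; L_B = 103.4 − 20·log₁₀(7.5) = 85.90 dB.
Combined: 10·log₁₀(10^(94.84/10)+10^(85.90/10)) = 95.4 dB SPL.

95.4 dB SPL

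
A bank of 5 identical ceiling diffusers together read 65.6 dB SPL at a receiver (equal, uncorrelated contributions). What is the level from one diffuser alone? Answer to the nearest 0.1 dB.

58.6 dB SPL

5 equal incoherent sources add 10·log₁₀(5) = 6.99 dB over one source.
L_one = 65.6 − 6.99 = 58.6 dB SPL.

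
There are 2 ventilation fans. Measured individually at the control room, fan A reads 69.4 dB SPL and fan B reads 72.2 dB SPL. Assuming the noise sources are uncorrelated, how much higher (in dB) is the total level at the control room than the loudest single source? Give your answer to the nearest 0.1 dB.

Add the sources as powers (linear), then convert back to dB:
L_total = 10·log₁₀(10^(69.4/10) + 10^(72.2/10)) = 74.03 dB SPL.
Excess over the loudest (72.2 dB): 74.03 − 72.2 = 1.8 dB.

1.8 dB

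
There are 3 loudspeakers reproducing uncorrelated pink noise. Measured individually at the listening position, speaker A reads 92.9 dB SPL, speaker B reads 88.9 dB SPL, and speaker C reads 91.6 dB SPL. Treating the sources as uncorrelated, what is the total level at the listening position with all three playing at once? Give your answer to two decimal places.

96.20 dB SPL

Add the sources as powers (linear), then convert back to dB:
L_total = 10·log₁₀(10^(92.9/10) + 10^(88.9/10) + 10^(91.6/10)) = 10·log₁₀(4172000000) = 96.20 dB SPL.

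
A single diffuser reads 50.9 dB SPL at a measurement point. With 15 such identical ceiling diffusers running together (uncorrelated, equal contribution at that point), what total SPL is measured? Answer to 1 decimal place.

62.7 dB SPL

15 equal incoherent sources raise the level by 10·log₁₀(15) = 11.76 dB.
L_total = 50.9 + 11.76 = 62.7 dB SPL.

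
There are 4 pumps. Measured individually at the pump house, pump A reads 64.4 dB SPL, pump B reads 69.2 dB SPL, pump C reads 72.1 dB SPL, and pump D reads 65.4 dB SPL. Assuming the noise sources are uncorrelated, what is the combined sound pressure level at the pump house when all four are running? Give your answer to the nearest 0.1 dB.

74.9 dB SPL

Add the sources as powers (linear), then convert back to dB:
L_total = 10·log₁₀(10^(64.4/10) + 10^(69.2/10) + 10^(72.1/10) + 10^(65.4/10)) = 10·log₁₀(30760000) = 74.9 dB SPL.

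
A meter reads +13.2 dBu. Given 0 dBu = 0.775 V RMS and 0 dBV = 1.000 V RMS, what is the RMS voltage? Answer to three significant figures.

V = 0.775 V × 10^(+13.2/20).
= 0.775 × 4.571 = 3.54 V.

3.54 V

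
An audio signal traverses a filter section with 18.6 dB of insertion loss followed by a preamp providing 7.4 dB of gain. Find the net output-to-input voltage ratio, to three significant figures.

Net gain = (−18.6) + 7.4 = -11.2 dB.
Voltage ratio = 10^(-11.2/20) = 0.275.

0.275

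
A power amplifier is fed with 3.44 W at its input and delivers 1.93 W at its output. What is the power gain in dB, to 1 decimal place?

-2.5 dB

For a power ratio, dB = 10·log₁₀(P₂/P₁).
10·log₁₀(1.93/3.44) = 10·log₁₀(0.5610) = -2.5 dB.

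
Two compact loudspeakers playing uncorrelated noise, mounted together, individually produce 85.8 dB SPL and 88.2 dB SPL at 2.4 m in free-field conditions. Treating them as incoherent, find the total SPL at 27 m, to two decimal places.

69.15 dB SPL

Combined at 2.4 m: 10·log₁₀(10^(85.8/10)+10^(88.2/10)) = 90.174 dB SPL.
Then apply −20·log₁₀(27/2.4) = -21.023 dB → 69.15 dB SPL.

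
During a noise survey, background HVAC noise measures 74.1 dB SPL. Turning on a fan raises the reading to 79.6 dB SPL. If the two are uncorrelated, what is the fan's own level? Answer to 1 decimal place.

78.2 dB SPL

Background correction is a power subtraction:
L_src = 10·log₁₀(10^(79.6/10) − 10^(74.1/10)) = 10·log₁₀(65500000) = 78.2 dB SPL.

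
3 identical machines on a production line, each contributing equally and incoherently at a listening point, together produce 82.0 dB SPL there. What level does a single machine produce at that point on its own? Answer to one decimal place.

3 equal incoherent sources add 10·log₁₀(3) = 4.77 dB over one source.
L_one = 82.0 − 4.77 = 77.2 dB SPL.

77.2 dB SPL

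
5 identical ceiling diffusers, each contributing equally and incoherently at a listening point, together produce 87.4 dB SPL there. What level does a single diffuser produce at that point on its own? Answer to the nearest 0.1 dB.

80.4 dB SPL

5 equal incoherent sources add 10·log₁₀(5) = 6.99 dB over one source.
L_one = 87.4 − 6.99 = 80.4 dB SPL.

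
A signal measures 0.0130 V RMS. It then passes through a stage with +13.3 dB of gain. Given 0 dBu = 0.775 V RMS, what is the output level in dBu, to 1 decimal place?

Input level: 20·log₁₀(0.0130/0.775) = -35.51 dBu.
Output: -35.51 + 13.3 = -22.2 dBu.

-22.2 dBu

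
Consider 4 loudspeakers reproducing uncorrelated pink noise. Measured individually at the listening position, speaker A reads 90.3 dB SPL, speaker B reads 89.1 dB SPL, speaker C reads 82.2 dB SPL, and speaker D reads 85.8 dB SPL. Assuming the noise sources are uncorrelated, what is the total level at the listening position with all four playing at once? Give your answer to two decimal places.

93.86 dB SPL

Incoherent sources sum as intensities:
L_total = 10·log₁₀(10^(90.3/10) + 10^(89.1/10) + 10^(82.2/10) + 10^(85.8/10)) = 10·log₁₀(2430000000) = 93.86 dB SPL.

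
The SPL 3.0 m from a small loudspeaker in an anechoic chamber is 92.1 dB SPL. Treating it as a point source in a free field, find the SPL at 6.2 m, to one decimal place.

For a point source in a free field, ΔL = −20·log₁₀(d₂/d₁).
ΔL = −20·log₁₀(6.2/3.0) = -6.31 dB, so L₂ = 92.1 + (-6.31) = 85.8 dB SPL.

85.8 dB SPL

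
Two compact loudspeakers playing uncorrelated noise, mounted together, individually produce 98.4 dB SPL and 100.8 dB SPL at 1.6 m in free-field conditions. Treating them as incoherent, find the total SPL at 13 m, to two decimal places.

84.58 dB SPL

Combined at 1.6 m: 10·log₁₀(10^(98.4/10)+10^(100.8/10)) = 102.774 dB SPL.
Then apply −20·log₁₀(13/1.6) = -18.196 dB → 84.58 dB SPL.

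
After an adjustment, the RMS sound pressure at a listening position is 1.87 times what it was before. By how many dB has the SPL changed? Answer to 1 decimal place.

Sound pressure is an amplitude quantity: ΔL = 20·log₁₀(p₂/p₁).
20·log₁₀(1.87) = 5.4 dB.

5.4 dB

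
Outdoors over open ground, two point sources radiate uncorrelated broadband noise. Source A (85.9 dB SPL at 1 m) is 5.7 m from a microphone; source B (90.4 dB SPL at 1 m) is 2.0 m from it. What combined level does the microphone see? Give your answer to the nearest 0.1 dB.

At the listener: L_A = 85.9 − 20·log₁₀(5.7) = 70.78 dB; L_B = 90.4 − 20·log₁₀(2.0) = 84.38 dB.
Combined: 10·log₁₀(10^(70.78/10)+10^(84.38/10)) = 84.6 dB SPL.

84.6 dB SPL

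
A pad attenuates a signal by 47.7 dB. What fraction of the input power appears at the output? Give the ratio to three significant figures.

Power ratio = 10^(dB/10).
10^(-47.7/10) = 10^(-4.770) = 0.0000170.

0.0000170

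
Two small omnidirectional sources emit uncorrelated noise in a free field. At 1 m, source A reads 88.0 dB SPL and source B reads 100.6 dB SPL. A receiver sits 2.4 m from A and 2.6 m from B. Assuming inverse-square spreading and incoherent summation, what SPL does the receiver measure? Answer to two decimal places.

92.57 dB SPL

At the listener: L_A = 88.0 − 20·log₁₀(2.4) = 80.396 dB; L_B = 100.6 − 20·log₁₀(2.6) = 92.301 dB.
Combined: 10·log₁₀(10^(80.396/10)+10^(92.301/10)) = 92.57 dB SPL.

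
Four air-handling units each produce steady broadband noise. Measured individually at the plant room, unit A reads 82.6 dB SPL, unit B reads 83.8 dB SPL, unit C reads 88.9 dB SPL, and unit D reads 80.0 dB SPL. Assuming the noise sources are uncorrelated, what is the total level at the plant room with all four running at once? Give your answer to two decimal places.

91.13 dB SPL

Incoherent sources sum as intensities:
L_total = 10·log₁₀(10^(82.6/10) + 10^(83.8/10) + 10^(88.9/10) + 10^(80.0/10)) = 10·log₁₀(1298000000) = 91.13 dB SPL.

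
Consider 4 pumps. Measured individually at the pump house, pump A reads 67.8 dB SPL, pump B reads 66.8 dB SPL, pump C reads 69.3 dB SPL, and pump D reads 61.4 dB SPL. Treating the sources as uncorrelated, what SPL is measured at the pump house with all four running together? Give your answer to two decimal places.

73.16 dB SPL

Incoherent sources sum as intensities:
L_total = 10·log₁₀(10^(67.8/10) + 10^(66.8/10) + 10^(69.3/10) + 10^(61.4/10)) = 10·log₁₀(20700000) = 73.16 dB SPL.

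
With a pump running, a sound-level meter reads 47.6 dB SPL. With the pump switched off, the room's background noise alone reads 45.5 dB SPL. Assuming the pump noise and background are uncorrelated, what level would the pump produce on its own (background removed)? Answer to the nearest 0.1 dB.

Subtract intensities: L_src = 10·log₁₀(10^(L_total/10) − 10^(L_bg/10)).
L_src = 10·log₁₀(10^(47.6/10) − 10^(45.5/10)) = 10·log₁₀(22060) = 43.4 dB SPL.

43.4 dB SPL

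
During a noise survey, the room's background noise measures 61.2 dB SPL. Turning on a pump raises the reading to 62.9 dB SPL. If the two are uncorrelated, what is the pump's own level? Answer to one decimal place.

Background correction is a power subtraction:
L_src = 10·log₁₀(10^(62.9/10) − 10^(61.2/10)) = 10·log₁₀(631600) = 58.0 dB SPL.

58.0 dB SPL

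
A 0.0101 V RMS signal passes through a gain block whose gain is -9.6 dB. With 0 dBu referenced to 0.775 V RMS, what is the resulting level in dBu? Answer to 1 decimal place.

Input level: 20·log₁₀(0.0101/0.775) = -37.70 dBu.
Output: -37.70 − 9.6 = -47.3 dBu.

-47.3 dBu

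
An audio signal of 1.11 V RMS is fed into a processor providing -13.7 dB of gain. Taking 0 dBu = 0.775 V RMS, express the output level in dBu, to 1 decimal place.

-10.6 dBu

Input level: 20·log₁₀(1.11/0.775) = 3.12 dBu.
Output: 3.12 − 13.7 = -10.6 dBu.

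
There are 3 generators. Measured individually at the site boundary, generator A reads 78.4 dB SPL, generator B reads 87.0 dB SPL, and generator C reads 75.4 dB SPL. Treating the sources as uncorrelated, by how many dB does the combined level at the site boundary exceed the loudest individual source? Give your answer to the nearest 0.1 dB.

Incoherent sources sum as intensities:
L_total = 10·log₁₀(10^(78.4/10) + 10^(87.0/10) + 10^(75.4/10)) = 87.82 dB SPL.
Excess over the loudest (87.0 dB): 87.82 − 87.0 = 0.8 dB.

0.8 dB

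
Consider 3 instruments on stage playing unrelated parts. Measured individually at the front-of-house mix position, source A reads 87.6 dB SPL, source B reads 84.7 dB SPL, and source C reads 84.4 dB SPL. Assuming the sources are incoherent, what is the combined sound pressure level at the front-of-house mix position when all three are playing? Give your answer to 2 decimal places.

90.59 dB SPL

Uncorrelated sources add in intensity (power), not in dB.
L_total = 10·log₁₀(10^(87.6/10) + 10^(84.7/10) + 10^(84.4/10)) = 10·log₁₀(1146000000) = 90.59 dB SPL.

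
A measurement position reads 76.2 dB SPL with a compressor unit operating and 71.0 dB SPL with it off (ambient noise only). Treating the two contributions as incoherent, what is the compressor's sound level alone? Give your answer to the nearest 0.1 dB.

74.6 dB SPL

Remove the background by subtracting linear intensities:
L_src = 10·log₁₀(10^(76.2/10) − 10^(71.0/10)) = 10·log₁₀(29100000) = 74.6 dB SPL.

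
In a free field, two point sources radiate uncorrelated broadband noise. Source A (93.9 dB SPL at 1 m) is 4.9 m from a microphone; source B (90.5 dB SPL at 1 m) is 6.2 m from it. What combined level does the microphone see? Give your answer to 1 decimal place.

81.2 dB SPL

At the listener: L_A = 93.9 − 20·log₁₀(4.9) = 80.10 dB; L_B = 90.5 − 20·log₁₀(6.2) = 74.65 dB.
Combined: 10·log₁₀(10^(80.10/10)+10^(74.65/10)) = 81.2 dB SPL.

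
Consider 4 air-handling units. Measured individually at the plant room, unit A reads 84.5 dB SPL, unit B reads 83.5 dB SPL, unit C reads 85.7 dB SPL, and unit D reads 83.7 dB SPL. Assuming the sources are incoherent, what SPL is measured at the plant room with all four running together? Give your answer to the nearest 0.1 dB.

Incoherent sources sum as intensities:
L_total = 10·log₁₀(10^(84.5/10) + 10^(83.5/10) + 10^(85.7/10) + 10^(83.7/10)) = 10·log₁₀(1112000000) = 90.5 dB SPL.

90.5 dB SPL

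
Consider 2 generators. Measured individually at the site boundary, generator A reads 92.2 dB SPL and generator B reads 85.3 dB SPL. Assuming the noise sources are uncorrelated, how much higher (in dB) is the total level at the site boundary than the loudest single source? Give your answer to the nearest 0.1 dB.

Uncorrelated sources add in intensity (power), not in dB.
L_total = 10·log₁₀(10^(92.2/10) + 10^(85.3/10)) = 93.01 dB SPL.
Excess over the loudest (92.2 dB): 93.01 − 92.2 = 0.8 dB.

0.8 dB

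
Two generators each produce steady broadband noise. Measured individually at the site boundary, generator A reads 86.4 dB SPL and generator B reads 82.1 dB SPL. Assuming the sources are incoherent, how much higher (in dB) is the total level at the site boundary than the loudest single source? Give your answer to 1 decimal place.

1.4 dB

Add the sources as powers (linear), then convert back to dB:
L_total = 10·log₁₀(10^(86.4/10) + 10^(82.1/10)) = 87.77 dB SPL.
Excess over the loudest (86.4 dB): 87.77 − 86.4 = 1.4 dB.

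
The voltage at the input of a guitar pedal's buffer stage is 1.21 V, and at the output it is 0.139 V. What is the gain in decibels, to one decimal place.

Voltage ratio → dB uses the 20·log₁₀ form:
20·log₁₀(0.139/1.21) = 20·log₁₀(0.1149) = -18.8 dB.

-18.8 dB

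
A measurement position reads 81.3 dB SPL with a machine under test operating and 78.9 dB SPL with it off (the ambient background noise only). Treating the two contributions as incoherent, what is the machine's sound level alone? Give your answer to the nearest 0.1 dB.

77.6 dB SPL

Subtract intensities: L_src = 10·log₁₀(10^(L_total/10) − 10^(L_bg/10)).
L_src = 10·log₁₀(10^(81.3/10) − 10^(78.9/10)) = 10·log₁₀(57270000) = 77.6 dB SPL.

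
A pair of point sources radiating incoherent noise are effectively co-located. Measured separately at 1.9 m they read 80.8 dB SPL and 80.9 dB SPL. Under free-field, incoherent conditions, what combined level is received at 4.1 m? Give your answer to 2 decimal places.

Combined at 1.9 m: 10·log₁₀(10^(80.8/10)+10^(80.9/10)) = 83.861 dB SPL.
Then apply −20·log₁₀(4.1/1.9) = -6.681 dB → 77.18 dB SPL.

77.18 dB SPL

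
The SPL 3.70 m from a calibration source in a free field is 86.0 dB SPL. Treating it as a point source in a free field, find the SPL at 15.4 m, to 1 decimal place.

Inverse-square spreading gives ΔL = −20·log₁₀(d₂/d₁).
ΔL = −20·log₁₀(15.4/3.70) = -12.39 dB, so L₂ = 86.0 + (-12.39) = 73.6 dB SPL.

73.6 dB SPL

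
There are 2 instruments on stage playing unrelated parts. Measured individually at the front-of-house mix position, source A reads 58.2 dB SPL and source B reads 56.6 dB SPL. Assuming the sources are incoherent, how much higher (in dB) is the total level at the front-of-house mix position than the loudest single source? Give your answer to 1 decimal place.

Incoherent sources sum as intensities:
L_total = 10·log₁₀(10^(58.2/10) + 10^(56.6/10)) = 60.48 dB SPL.
Excess over the loudest (58.2 dB): 60.48 − 58.2 = 2.3 dB.

2.3 dB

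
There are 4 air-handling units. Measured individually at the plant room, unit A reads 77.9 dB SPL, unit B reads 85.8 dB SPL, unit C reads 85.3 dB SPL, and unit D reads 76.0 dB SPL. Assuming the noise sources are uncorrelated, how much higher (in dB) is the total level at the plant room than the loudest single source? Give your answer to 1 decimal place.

3.3 dB

Uncorrelated sources add in intensity (power), not in dB.
L_total = 10·log₁₀(10^(77.9/10) + 10^(85.8/10) + 10^(85.3/10) + 10^(76.0/10)) = 89.14 dB SPL.
Excess over the loudest (85.8 dB): 89.14 − 85.8 = 3.3 dB.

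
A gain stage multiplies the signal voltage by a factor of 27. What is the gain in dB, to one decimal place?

28.6 dB

For a voltage ratio, dB = 20·log₁₀(V₂/V₁).
20·log₁₀(27) = 28.6 dB.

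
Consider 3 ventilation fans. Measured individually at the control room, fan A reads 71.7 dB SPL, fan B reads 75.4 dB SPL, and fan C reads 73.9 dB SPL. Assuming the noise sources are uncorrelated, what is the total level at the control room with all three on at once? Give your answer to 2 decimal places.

Incoherent sources sum as intensities:
L_total = 10·log₁₀(10^(71.7/10) + 10^(75.4/10) + 10^(73.9/10)) = 10·log₁₀(74010000) = 78.69 dB SPL.

78.69 dB SPL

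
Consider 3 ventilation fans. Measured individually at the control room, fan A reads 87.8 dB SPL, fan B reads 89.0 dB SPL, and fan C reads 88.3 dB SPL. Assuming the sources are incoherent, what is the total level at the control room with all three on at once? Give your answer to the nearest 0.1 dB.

Uncorrelated sources add in intensity (power), not in dB.
L_total = 10·log₁₀(10^(87.8/10) + 10^(89.0/10) + 10^(88.3/10)) = 10·log₁₀(2073000000) = 93.2 dB SPL.

93.2 dB SPL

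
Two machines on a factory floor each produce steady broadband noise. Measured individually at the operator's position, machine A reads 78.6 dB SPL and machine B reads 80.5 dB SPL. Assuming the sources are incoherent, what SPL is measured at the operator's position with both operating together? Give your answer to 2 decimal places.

82.66 dB SPL

Uncorrelated sources add in intensity (power), not in dB.
L_total = 10·log₁₀(10^(78.6/10) + 10^(80.5/10)) = 10·log₁₀(184600000) = 82.66 dB SPL.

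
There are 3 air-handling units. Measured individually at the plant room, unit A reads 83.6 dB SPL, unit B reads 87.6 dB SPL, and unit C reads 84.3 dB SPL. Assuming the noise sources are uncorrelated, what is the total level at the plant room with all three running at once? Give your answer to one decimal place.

Uncorrelated sources add in intensity (power), not in dB.
L_total = 10·log₁₀(10^(83.6/10) + 10^(87.6/10) + 10^(84.3/10)) = 10·log₁₀(1074000000) = 90.3 dB SPL.

90.3 dB SPL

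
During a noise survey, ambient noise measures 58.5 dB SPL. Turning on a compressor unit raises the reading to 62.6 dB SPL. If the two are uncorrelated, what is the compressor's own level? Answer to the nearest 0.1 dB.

60.5 dB SPL

Subtract intensities: L_src = 10·log₁₀(10^(L_total/10) − 10^(L_bg/10)).
L_src = 10·log₁₀(10^(62.6/10) − 10^(58.5/10)) = 10·log₁₀(1112000) = 60.5 dB SPL.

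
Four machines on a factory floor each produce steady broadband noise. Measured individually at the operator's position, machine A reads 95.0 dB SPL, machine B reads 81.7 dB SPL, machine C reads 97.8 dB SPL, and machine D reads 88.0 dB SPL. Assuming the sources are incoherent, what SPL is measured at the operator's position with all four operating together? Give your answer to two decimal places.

99.99 dB SPL

Incoherent sources sum as intensities:
L_total = 10·log₁₀(10^(95.0/10) + 10^(81.7/10) + 10^(97.8/10) + 10^(88.0/10)) = 10·log₁₀(9967000000) = 99.99 dB SPL.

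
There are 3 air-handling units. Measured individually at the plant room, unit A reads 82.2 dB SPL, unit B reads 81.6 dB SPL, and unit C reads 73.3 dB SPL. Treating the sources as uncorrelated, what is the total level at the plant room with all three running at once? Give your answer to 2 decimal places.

Uncorrelated sources add in intensity (power), not in dB.
L_total = 10·log₁₀(10^(82.2/10) + 10^(81.6/10) + 10^(73.3/10)) = 10·log₁₀(331900000) = 85.21 dB SPL.

85.21 dB SPL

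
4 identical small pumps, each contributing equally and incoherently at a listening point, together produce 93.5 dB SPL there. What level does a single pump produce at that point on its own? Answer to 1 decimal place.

87.5 dB SPL

4 equal incoherent sources add 10·log₁₀(4) = 6.02 dB over one source.
L_one = 93.5 − 6.02 = 87.5 dB SPL.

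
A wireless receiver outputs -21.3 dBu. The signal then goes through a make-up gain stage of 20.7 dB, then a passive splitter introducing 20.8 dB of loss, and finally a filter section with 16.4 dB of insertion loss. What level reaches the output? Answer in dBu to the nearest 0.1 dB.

-37.8 dBu

Gain stages sum in dB:
-21.3 + 20.7 − 20.8 − 16.4 = -37.8 dBu.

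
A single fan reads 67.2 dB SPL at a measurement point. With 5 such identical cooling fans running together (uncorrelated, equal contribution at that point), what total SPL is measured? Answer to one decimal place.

74.2 dB SPL

5 equal incoherent sources raise the level by 10·log₁₀(5) = 6.99 dB.
L_total = 67.2 + 6.99 = 74.2 dB SPL.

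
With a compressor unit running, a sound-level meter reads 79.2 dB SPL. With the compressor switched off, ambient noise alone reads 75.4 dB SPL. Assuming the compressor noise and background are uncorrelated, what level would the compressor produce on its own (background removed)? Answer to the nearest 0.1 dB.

76.9 dB SPL

Remove the background by subtracting linear intensities:
L_src = 10·log₁₀(10^(79.2/10) − 10^(75.4/10)) = 10·log₁₀(48500000) = 76.9 dB SPL.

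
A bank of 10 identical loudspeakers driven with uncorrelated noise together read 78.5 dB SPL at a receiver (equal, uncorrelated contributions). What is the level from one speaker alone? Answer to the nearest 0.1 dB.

68.5 dB SPL

10 equal incoherent sources add 10·log₁₀(10) = 10.00 dB over one source.
L_one = 78.5 − 10.00 = 68.5 dB SPL.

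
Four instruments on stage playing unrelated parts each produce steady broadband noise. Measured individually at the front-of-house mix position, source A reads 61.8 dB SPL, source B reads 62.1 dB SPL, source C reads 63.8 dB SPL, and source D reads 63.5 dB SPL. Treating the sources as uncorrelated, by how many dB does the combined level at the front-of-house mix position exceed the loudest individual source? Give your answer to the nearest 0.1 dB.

Uncorrelated sources add in intensity (power), not in dB.
L_total = 10·log₁₀(10^(61.8/10) + 10^(62.1/10) + 10^(63.8/10) + 10^(63.5/10)) = 68.91 dB SPL.
Excess over the loudest (63.8 dB): 68.91 − 63.8 = 5.1 dB.

5.1 dB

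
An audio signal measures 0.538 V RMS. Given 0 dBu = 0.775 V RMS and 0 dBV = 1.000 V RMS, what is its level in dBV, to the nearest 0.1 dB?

dBV = 20·log₁₀(V / 1.000 V).
20·log₁₀(0.538/1.000) = -5.4 dBV.

-5.4 dBV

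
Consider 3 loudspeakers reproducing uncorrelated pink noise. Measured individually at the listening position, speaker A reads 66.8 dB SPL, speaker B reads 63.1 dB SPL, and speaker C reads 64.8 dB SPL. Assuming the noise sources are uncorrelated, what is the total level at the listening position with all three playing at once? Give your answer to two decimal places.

69.93 dB SPL

Add the sources as powers (linear), then convert back to dB:
L_total = 10·log₁₀(10^(66.8/10) + 10^(63.1/10) + 10^(64.8/10)) = 10·log₁₀(9848000) = 69.93 dB SPL.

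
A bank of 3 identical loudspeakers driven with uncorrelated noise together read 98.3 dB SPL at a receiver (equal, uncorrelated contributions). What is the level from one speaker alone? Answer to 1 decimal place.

3 equal incoherent sources add 10·log₁₀(3) = 4.77 dB over one source.
L_one = 98.3 − 4.77 = 93.5 dB SPL.

93.5 dB SPL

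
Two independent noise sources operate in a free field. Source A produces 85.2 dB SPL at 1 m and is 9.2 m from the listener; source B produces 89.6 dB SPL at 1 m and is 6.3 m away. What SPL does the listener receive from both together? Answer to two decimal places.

74.30 dB SPL

At the listener: L_A = 85.2 − 20·log₁₀(9.2) = 65.924 dB; L_B = 89.6 − 20·log₁₀(6.3) = 73.613 dB.
Combined: 10·log₁₀(10^(65.924/10)+10^(73.613/10)) = 74.30 dB SPL.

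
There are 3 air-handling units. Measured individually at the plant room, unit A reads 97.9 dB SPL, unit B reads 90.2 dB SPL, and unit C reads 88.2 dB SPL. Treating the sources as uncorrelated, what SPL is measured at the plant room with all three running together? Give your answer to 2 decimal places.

98.96 dB SPL

Add the sources as powers (linear), then convert back to dB:
L_total = 10·log₁₀(10^(97.9/10) + 10^(90.2/10) + 10^(88.2/10)) = 10·log₁₀(7874000000) = 98.96 dB SPL.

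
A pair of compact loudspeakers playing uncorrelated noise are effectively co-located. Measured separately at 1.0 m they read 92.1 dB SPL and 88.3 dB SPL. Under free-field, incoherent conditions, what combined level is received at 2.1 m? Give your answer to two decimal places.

Combined at 1.0 m: 10·log₁₀(10^(92.1/10)+10^(88.3/10)) = 93.613 dB SPL.
Then apply −20·log₁₀(2.1/1.0) = -6.444 dB → 87.17 dB SPL.

87.17 dB SPL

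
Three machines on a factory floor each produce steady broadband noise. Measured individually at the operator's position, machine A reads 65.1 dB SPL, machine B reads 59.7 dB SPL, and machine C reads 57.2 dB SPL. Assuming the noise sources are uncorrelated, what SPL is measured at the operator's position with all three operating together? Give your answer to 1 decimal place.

66.7 dB SPL

Add the sources as powers (linear), then convert back to dB:
L_total = 10·log₁₀(10^(65.1/10) + 10^(59.7/10) + 10^(57.2/10)) = 10·log₁₀(4694000) = 66.7 dB SPL.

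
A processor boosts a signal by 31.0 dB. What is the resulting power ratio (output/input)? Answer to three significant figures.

1260

Power ratio = 10^(dB/10).
10^(31.0/10) = 10^(3.100) = 1260.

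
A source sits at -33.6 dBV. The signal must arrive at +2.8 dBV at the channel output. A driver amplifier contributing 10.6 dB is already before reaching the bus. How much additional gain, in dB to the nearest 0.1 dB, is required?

The required make-up gain is the shortfall in the dB sum.
G = +2.8 − (-33.6) − 10.6 = 25.8 dB.

25.8 dB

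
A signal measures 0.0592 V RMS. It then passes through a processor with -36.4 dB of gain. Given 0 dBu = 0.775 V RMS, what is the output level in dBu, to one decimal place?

Input level: 20·log₁₀(0.0592/0.775) = -22.34 dBu.
Output: -22.34 − 36.4 = -58.7 dBu.

-58.7 dBu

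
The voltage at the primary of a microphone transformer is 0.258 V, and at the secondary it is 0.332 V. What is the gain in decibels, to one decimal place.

For a voltage ratio, dB = 20·log₁₀(V₂/V₁).
20·log₁₀(0.332/0.258) = 20·log₁₀(1.287) = 2.2 dB.

2.2 dB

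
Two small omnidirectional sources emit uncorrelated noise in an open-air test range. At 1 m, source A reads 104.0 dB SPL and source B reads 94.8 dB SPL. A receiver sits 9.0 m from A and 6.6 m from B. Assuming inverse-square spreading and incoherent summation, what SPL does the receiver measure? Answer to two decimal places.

At the listener: L_A = 104.0 − 20·log₁₀(9.0) = 84.915 dB; L_B = 94.8 − 20·log₁₀(6.6) = 78.409 dB.
Combined: 10·log₁₀(10^(84.915/10)+10^(78.409/10)) = 85.79 dB SPL.

85.79 dB SPL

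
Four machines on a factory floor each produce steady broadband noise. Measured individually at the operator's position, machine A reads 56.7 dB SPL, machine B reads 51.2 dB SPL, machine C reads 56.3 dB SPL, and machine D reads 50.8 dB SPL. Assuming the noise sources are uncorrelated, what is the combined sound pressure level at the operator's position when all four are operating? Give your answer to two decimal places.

60.59 dB SPL

Uncorrelated sources add in intensity (power), not in dB.
L_total = 10·log₁₀(10^(56.7/10) + 10^(51.2/10) + 10^(56.3/10) + 10^(50.8/10)) = 10·log₁₀(1146000) = 60.59 dB SPL.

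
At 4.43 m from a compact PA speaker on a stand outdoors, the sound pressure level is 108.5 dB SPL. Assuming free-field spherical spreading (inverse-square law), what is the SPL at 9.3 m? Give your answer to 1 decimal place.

Inverse-square spreading gives ΔL = −20·log₁₀(d₂/d₁).
ΔL = −20·log₁₀(9.3/4.43) = -6.44 dB, so L₂ = 108.5 + (-6.44) = 102.1 dB SPL.

102.1 dB SPL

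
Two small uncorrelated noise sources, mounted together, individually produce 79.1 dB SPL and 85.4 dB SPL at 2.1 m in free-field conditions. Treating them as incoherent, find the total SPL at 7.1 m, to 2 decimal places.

Combined at 2.1 m: 10·log₁₀(10^(79.1/10)+10^(85.4/10)) = 86.315 dB SPL.
Then apply −20·log₁₀(7.1/2.1) = -10.581 dB → 75.73 dB SPL.

75.73 dB SPL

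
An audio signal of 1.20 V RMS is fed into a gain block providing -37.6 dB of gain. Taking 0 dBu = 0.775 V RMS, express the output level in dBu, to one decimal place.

Input level: 20·log₁₀(1.20/0.775) = 3.80 dBu.
Output: 3.80 − 37.6 = -33.8 dBu.

-33.8 dBu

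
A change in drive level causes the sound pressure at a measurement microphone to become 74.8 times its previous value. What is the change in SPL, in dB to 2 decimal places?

37.48 dB

SPL change from a pressure ratio uses the 20·log₁₀ form:
20·log₁₀(74.8) = 37.48 dB.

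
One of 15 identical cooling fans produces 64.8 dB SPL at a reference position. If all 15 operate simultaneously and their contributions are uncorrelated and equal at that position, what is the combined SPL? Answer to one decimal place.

15 equal incoherent sources raise the level by 10·log₁₀(15) = 11.76 dB.
L_total = 64.8 + 11.76 = 76.6 dB SPL.

76.6 dB SPL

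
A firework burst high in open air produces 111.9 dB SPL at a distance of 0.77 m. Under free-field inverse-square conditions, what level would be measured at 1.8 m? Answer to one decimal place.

104.5 dB SPL

For a point source in a free field, ΔL = −20·log₁₀(d₂/d₁).
ΔL = −20·log₁₀(1.8/0.77) = -7.38 dB, so L₂ = 111.9 + (-7.38) = 104.5 dB SPL.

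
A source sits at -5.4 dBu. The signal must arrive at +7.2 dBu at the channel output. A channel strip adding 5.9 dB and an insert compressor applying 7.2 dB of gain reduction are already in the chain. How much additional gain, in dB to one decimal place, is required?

13.9 dB

The required make-up gain is the shortfall in the dB sum.
G = +7.2 − (-5.4) − 5.9 + 7.2 = 13.9 dB.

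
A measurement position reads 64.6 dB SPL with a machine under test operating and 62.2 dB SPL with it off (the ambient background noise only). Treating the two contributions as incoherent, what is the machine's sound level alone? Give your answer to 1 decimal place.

60.9 dB SPL

Remove the background by subtracting linear intensities:
L_src = 10·log₁₀(10^(64.6/10) − 10^(62.2/10)) = 10·log₁₀(1224000) = 60.9 dB SPL.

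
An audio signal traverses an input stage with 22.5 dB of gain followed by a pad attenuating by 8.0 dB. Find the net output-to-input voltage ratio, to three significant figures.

5.31

Net gain = 22.5 + (−8.0) = 14.5 dB.
Voltage ratio = 10^(14.5/20) = 5.31.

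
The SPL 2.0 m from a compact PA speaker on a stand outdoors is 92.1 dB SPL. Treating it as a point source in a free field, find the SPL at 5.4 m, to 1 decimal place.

For a point source in a free field, ΔL = −20·log₁₀(d₂/d₁).
ΔL = −20·log₁₀(5.4/2.0) = -8.63 dB, so L₂ = 92.1 + (-8.63) = 83.5 dB SPL.

83.5 dB SPL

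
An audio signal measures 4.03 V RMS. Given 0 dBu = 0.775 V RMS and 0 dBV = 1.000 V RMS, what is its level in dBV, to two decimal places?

+12.11 dBV

dBV = 20·log₁₀(V / 1.000 V).
20·log₁₀(4.03/1.000) = +12.11 dBV.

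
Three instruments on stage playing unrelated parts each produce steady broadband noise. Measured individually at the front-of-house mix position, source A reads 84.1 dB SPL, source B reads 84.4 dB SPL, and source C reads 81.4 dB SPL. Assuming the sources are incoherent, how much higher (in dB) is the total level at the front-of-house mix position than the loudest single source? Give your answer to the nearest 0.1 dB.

Uncorrelated sources add in intensity (power), not in dB.
L_total = 10·log₁₀(10^(84.1/10) + 10^(84.4/10) + 10^(81.4/10)) = 88.26 dB SPL.
Excess over the loudest (84.4 dB): 88.26 − 84.4 = 3.9 dB.

3.9 dB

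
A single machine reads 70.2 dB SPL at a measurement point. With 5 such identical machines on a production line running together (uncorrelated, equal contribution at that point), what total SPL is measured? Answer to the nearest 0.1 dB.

77.2 dB SPL

5 equal incoherent sources raise the level by 10·log₁₀(5) = 6.99 dB.
L_total = 70.2 + 6.99 = 77.2 dB SPL.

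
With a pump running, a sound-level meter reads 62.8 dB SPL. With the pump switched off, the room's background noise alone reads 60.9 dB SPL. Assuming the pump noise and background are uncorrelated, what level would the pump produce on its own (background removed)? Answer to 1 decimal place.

58.3 dB SPL

Background correction is a power subtraction:
L_src = 10·log₁₀(10^(62.8/10) − 10^(60.9/10)) = 10·log₁₀(675200) = 58.3 dB SPL.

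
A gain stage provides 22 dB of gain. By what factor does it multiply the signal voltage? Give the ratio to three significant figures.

12.6

Voltage ratio = 10^(dB/20).
10^(22/20) = 10^(1.100) = 12.6.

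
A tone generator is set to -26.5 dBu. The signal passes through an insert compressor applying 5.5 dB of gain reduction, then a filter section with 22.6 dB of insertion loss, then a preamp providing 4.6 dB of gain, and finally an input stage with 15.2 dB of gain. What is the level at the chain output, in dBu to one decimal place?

Cascaded gains and losses add directly in dB.
-26.5 − 5.5 − 22.6 + 4.6 + 15.2 = -34.8 dBu.

-34.8 dBu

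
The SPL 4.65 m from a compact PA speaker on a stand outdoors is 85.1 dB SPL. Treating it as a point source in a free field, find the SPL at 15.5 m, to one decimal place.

Free-field point source: level drops by 20·log₁₀ of the distance ratio.
ΔL = −20·log₁₀(15.5/4.65) = -10.46 dB, so L₂ = 85.1 + (-10.46) = 74.6 dB SPL.

74.6 dB SPL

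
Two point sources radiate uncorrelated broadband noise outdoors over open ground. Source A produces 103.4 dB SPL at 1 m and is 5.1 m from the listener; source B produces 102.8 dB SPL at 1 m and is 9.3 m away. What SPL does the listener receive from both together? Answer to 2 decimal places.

At the listener: L_A = 103.4 − 20·log₁₀(5.1) = 89.249 dB; L_B = 102.8 − 20·log₁₀(9.3) = 83.430 dB.
Combined: 10·log₁₀(10^(89.249/10)+10^(83.430/10)) = 90.26 dB SPL.

90.26 dB SPL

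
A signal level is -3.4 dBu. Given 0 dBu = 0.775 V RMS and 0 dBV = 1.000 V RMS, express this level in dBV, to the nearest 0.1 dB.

-5.6 dBV

The offset between the scales is 20·log₁₀(0.775/1.000) = −2.214 dB.
So dBV = -3.4 − 2.214 = -5.6 dBV.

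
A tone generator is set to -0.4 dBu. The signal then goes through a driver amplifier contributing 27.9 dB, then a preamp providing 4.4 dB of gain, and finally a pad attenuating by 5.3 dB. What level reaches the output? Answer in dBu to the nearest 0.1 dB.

Cascaded gains and losses add directly in dB.
-0.4 + 27.9 + 4.4 − 5.3 = +26.6 dBu.

+26.6 dBu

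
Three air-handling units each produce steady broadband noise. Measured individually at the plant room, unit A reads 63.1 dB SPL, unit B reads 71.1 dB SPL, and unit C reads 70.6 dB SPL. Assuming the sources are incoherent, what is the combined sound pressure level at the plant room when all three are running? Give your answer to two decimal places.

74.22 dB SPL

Incoherent sources sum as intensities:
L_total = 10·log₁₀(10^(63.1/10) + 10^(71.1/10) + 10^(70.6/10)) = 10·log₁₀(26410000) = 74.22 dB SPL.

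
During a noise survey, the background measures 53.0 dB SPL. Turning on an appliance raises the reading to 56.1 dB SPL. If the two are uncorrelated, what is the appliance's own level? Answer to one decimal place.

53.2 dB SPL

Subtract intensities: L_src = 10·log₁₀(10^(L_total/10) − 10^(L_bg/10)).
L_src = 10·log₁₀(10^(56.1/10) − 10^(53.0/10)) = 10·log₁₀(207900) = 53.2 dB SPL.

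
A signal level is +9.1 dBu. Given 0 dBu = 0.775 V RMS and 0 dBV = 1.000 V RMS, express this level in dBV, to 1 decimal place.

+6.9 dBV

The offset between the scales is 20·log₁₀(0.775/1.000) = −2.214 dB.
So dBV = +9.1 − 2.214 = +6.9 dBV.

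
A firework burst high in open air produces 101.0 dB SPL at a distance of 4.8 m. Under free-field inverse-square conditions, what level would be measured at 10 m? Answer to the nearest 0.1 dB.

Inverse-square spreading gives ΔL = −20·log₁₀(d₂/d₁).
ΔL = −20·log₁₀(10/4.8) = -6.38 dB, so L₂ = 101.0 + (-6.38) = 94.6 dB SPL.

94.6 dB SPL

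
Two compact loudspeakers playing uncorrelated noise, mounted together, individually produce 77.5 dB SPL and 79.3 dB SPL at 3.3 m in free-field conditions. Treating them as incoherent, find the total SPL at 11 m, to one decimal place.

Combined at 3.3 m: 10·log₁₀(10^(77.5/10)+10^(79.3/10)) = 81.50 dB SPL.
Then apply −20·log₁₀(11/3.3) = -10.46 dB → 71.0 dB SPL.

71.0 dB SPL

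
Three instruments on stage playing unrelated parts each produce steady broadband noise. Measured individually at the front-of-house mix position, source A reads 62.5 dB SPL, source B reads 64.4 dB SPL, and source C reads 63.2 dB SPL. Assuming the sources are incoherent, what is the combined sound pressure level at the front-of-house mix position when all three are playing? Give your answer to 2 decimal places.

68.21 dB SPL

Incoherent sources sum as intensities:
L_total = 10·log₁₀(10^(62.5/10) + 10^(64.4/10) + 10^(63.2/10)) = 10·log₁₀(6622000) = 68.21 dB SPL.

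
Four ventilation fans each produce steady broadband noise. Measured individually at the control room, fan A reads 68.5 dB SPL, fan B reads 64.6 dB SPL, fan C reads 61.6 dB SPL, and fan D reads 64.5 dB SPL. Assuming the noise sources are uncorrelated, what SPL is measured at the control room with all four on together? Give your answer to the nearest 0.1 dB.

Add the sources as powers (linear), then convert back to dB:
L_total = 10·log₁₀(10^(68.5/10) + 10^(64.6/10) + 10^(61.6/10) + 10^(64.5/10)) = 10·log₁₀(14230000) = 71.5 dB SPL.

71.5 dB SPL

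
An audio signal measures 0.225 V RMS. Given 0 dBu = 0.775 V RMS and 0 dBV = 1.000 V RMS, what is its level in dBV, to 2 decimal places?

-12.96 dBV

dBV = 20·log₁₀(V / 1.000 V).
20·log₁₀(0.225/1.000) = -12.96 dBV.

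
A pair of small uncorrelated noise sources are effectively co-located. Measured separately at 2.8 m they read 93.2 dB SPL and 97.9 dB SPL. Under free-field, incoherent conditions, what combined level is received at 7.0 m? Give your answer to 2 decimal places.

Combined at 2.8 m: 10·log₁₀(10^(93.2/10)+10^(97.9/10)) = 99.167 dB SPL.
Then apply −20·log₁₀(7.0/2.8) = -7.959 dB → 91.21 dB SPL.

91.21 dB SPL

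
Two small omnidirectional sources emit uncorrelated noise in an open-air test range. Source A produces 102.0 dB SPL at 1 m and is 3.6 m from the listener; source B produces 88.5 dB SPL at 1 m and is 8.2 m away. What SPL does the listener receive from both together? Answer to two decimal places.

90.91 dB SPL

At the listener: L_A = 102.0 − 20·log₁₀(3.6) = 90.874 dB; L_B = 88.5 − 20·log₁₀(8.2) = 70.224 dB.
Combined: 10·log₁₀(10^(90.874/10)+10^(70.224/10)) = 90.91 dB SPL.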